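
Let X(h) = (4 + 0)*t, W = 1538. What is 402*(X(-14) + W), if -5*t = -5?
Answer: 619884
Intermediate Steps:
t = 1 (t = -⅕*(-5) = 1)
X(h) = 4 (X(h) = (4 + 0)*1 = 4*1 = 4)
402*(X(-14) + W) = 402*(4 + 1538) = 402*1542 = 619884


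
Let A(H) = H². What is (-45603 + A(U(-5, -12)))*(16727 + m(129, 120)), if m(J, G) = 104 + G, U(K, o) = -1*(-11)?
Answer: -770965382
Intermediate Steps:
U(K, o) = 11
(-45603 + A(U(-5, -12)))*(16727 + m(129, 120)) = (-45603 + 11²)*(16727 + (104 + 120)) = (-45603 + 121)*(16727 + 224) = -45482*16951 = -770965382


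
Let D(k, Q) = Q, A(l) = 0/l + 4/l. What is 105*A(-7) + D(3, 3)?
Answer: -57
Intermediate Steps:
A(l) = 4/l (A(l) = 0 + 4/l = 4/l)
105*A(-7) + D(3, 3) = 105*(4/(-7)) + 3 = 105*(4*(-⅐)) + 3 = 105*(-4/7) + 3 = -60 + 3 = -57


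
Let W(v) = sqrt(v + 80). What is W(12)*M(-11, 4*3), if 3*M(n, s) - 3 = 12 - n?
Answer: 52*sqrt(23)/3 ≈ 83.128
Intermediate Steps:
M(n, s) = 5 - n/3 (M(n, s) = 1 + (12 - n)/3 = 1 + (4 - n/3) = 5 - n/3)
W(v) = sqrt(80 + v)
W(12)*M(-11, 4*3) = sqrt(80 + 12)*(5 - 1/3*(-11)) = sqrt(92)*(5 + 11/3) = (2*sqrt(23))*(26/3) = 52*sqrt(23)/3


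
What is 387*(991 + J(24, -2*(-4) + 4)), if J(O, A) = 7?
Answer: 386226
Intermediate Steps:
387*(991 + J(24, -2*(-4) + 4)) = 387*(991 + 7) = 387*998 = 386226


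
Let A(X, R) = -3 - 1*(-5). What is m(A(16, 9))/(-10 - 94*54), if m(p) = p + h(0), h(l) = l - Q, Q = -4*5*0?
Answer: -1/2543 ≈ -0.00039324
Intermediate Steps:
A(X, R) = 2 (A(X, R) = -3 + 5 = 2)
Q = 0 (Q = -20*0 = 0)
h(l) = l (h(l) = l - 1*0 = l + 0 = l)
m(p) = p (m(p) = p + 0 = p)
m(A(16, 9))/(-10 - 94*54) = 2/(-10 - 94*54) = 2/(-10 - 5076) = 2/(-5086) = 2*(-1/5086) = -1/2543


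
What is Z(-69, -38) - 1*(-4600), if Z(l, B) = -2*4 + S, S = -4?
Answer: 4588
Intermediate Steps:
Z(l, B) = -12 (Z(l, B) = -2*4 - 4 = -8 - 4 = -12)
Z(-69, -38) - 1*(-4600) = -12 - 1*(-4600) = -12 + 4600 = 4588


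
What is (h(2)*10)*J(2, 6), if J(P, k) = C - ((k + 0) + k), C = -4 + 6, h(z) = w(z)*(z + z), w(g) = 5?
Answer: -2000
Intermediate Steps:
h(z) = 10*z (h(z) = 5*(z + z) = 5*(2*z) = 10*z)
C = 2
J(P, k) = 2 - 2*k (J(P, k) = 2 - ((k + 0) + k) = 2 - (k + k) = 2 - 2*k)
(h(2)*10)*J(2, 6) = ((10*2)*10)*(2 - 2*6) = (20*10)*(2 - 12) = 200*(-10) = -2000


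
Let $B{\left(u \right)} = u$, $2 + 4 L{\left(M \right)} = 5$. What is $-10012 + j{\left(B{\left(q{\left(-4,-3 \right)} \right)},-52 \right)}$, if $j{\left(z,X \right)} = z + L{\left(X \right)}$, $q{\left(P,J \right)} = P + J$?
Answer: $- \frac{40073}{4} \approx -10018.0$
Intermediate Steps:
$L{\left(M \right)} = \frac{3}{4}$ ($L{\left(M \right)} = - \frac{1}{2} + \frac{1}{4} \cdot 5 = - \frac{1}{2} + \frac{5}{4} = \frac{3}{4}$)
$q{\left(P,J \right)} = J + P$
$j{\left(z,X \right)} = \frac{3}{4} + z$ ($j{\left(z,X \right)} = z + \frac{3}{4} = \frac{3}{4} + z$)
$-10012 + j{\left(B{\left(q{\left(-4,-3 \right)} \right)},-52 \right)} = -10012 + \left(\frac{3}{4} - 7\right) = -10012 - \frac{25}{4} = - \frac{40073}{4}$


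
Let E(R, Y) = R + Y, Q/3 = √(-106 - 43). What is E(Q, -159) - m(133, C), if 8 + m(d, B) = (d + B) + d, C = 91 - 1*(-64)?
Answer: -572 + 3*I*√149 ≈ -572.0 + 36.62*I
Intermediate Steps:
Q = 3*I*√149 (Q = 3*√(-106 - 43) = 3*√(-149) = 3*(I*√149) = 3*I*√149 ≈ 36.62*I)
C = 155 (C = 91 + 64 = 155)
m(d, B) = -8 + B + 2*d (m(d, B) = -8 + ((d + B) + d) = -8 + ((B + d) + d) = -8 + (B + 2*d) = -8 + B + 2*d)
E(Q, -159) - m(133, C) = (3*I*√149 - 159) - (-8 + 155 + 2*133) = (-159 + 3*I*√149) - (-8 + 155 + 266) = (-159 + 3*I*√149) - 1*413 = (-159 + 3*I*√149) - 413 = -572 + 3*I*√149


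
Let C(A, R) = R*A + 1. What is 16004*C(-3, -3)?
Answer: 160040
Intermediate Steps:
C(A, R) = 1 + A*R (C(A, R) = A*R + 1 = 1 + A*R)
16004*C(-3, -3) = 16004*(1 - 3*(-3)) = 16004*(1 + 9) = 16004*10 = 160040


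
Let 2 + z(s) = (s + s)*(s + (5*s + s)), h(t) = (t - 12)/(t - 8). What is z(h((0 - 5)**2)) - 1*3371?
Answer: -972431/289 ≈ -3364.8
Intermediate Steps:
h(t) = (-12 + t)/(-8 + t)
z(s) = -2 + 14*s**2 (z(s) = -2 + (s + s)*(s + (5*s + s)) = -2 + (2*s)*(s + 6*s) = -2 + (2*s)*(7*s) = -2 + 14*s**2)
z(h((0 - 5)**2)) - 1*3371 = (-2 + 14*((-12 + (0 - 5)**2)/(-8 + (0 - 5)**2))**2) - 1*3371 = (-2 + 14*((-12 + (-5)**2)/(-8 + (-5)**2))**2) - 3371 = (-2 + 14*((-12 + 25)/(-8 + 25))**2) - 3371 = (-2 + 14*(13/17)**2) - 3371 = (-2 + 14*(169/289)) - 3371 = (-2 + 2366/289) - 3371 = 1788/289 - 3371 = -972431/289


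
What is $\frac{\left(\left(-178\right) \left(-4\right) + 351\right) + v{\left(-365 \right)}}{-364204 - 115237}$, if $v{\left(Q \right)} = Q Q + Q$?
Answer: $- \frac{133923}{479441} \approx -0.27933$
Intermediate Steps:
$v{\left(Q \right)} = Q + Q^{2}$ ($v{\left(Q \right)} = Q^{2} + Q = Q + Q^{2}$)
$\frac{\left(\left(-178\right) \left(-4\right) + 351\right) + v{\left(-365 \right)}}{-364204 - 115237} = \frac{\left(\left(-178\right) \left(-4\right) + 351\right) - 365 \left(1 - 365\right)}{-364204 - 115237} = \frac{\left(712 + 351\right) - -132860}{-479441} = \left(1063 + 132860\right) \left(- \frac{1}{479441}\right) = 133923 \left(- \frac{1}{479441}\right) = - \frac{133923}{479441}$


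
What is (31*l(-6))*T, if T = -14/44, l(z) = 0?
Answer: 0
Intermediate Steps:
T = -7/22 (T = -14*1/44 = -7/22 ≈ -0.31818)
(31*l(-6))*T = (31*0)*(-7/22) = 0*(-7/22) = 0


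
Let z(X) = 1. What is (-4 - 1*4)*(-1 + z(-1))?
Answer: 0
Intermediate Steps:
(-4 - 1*4)*(-1 + z(-1)) = (-4 - 1*4)*(-1 + 1) = (-4 - 4)*0 = -8*0 = 0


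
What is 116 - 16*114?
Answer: -1708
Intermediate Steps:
116 - 16*114 = 116 - 1824 = -1708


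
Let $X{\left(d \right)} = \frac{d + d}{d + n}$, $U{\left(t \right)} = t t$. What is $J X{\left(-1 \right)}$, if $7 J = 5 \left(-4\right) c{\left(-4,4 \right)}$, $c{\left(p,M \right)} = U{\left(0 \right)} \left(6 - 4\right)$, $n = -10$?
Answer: $0$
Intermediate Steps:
$U{\left(t \right)} = t^{2}$
$X{\left(d \right)} = \frac{2 d}{-10 + d}$ ($X{\left(d \right)} = \frac{d + d}{d - 10} = \frac{2 d}{-10 + d}$)
$c{\left(p,M \right)} = 0$ ($c{\left(p,M \right)} = 0^{2} \left(6 - 4\right) = 0 \cdot 2 = 0$)
$J = 0$ ($J = \frac{5 \left(-4\right) 0}{7} = \frac{\left(-20\right) 0}{7} = \frac{1}{7} \cdot 0 = 0$)
$J X{\left(-1 \right)} = 0 \cdot 2 \left(-1\right) \frac{1}{-10 - 1} = 0 \cdot 2 \left(-1\right) \frac{1}{-11} = 0 \cdot 2 \left(-1\right) \left(- \frac{1}{11}\right) = 0 \cdot \frac{2}{11} = 0$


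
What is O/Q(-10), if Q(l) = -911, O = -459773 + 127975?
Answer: 331798/911 ≈ 364.21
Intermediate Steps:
O = -331798
O/Q(-10) = -331798/(-911) = -331798*(-1/911) = 331798/911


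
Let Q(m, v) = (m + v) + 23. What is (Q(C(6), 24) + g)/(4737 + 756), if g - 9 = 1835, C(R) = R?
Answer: 1897/5493 ≈ 0.34535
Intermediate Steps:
g = 1844 (g = 9 + 1835 = 1844)
Q(m, v) = 23 + m + v
(Q(C(6), 24) + g)/(4737 + 756) = ((23 + 6 + 24) + 1844)/(4737 + 756) = (53 + 1844)/5493 = 1897*(1/5493) = 1897/5493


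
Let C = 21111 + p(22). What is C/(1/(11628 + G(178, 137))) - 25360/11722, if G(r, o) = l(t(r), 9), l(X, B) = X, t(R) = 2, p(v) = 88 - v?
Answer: 1443496944430/5861 ≈ 2.4629e+8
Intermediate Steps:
G(r, o) = 2
C = 21177 (C = 21111 + (88 - 1*22) = 21111 + (88 - 22) = 21111 + 66 = 21177)
C/(1/(11628 + G(178, 137))) - 25360/11722 = 21177/(1/(11628 + 2)) - 25360/11722 = 21177/(1/11630) - 25360*1/11722 = 21177/(1/11630) - 12680/5861 = 21177*11630 - 12680/5861 = 246288510 - 12680/5861 = 1443496944430/5861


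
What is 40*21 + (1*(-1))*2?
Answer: 838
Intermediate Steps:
40*21 + (1*(-1))*2 = 840 - 1*2 = 840 - 2 = 838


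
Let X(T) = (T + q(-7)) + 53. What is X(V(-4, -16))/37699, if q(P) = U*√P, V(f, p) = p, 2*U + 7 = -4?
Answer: 37/37699 - 11*I*√7/75398 ≈ 0.00098146 - 0.000386*I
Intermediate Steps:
U = -11/2 (U = -7/2 + (½)*(-4) = -7/2 - 2 = -11/2 ≈ -5.5000)
q(P) = -11*√P/2
X(T) = 53 + T - 11*I*√7/2 (X(T) = (T - 11*I*√7/2) + 53 = 53 + T - 11*I*√7/2)
X(V(-4, -16))/37699 = (53 - 16 - 11*I*√7/2)/37699 = (37 - 11*I*√7/2)*(1/37699) = 37/37699 - 11*I*√7/75398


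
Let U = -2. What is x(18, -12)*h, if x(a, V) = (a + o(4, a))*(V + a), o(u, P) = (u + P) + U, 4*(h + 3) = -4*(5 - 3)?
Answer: -1140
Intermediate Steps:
h = -5 (h = -3 + (-4*(5 - 3))/4 = -3 + (-4*2)/4 = -3 + (¼)*(-8) = -3 - 2 = -5)
o(u, P) = -2 + P + u (o(u, P) = (u + P) - 2 = (P + u) - 2 = -2 + P + u)
x(a, V) = (2 + 2*a)*(V + a) (x(a, V) = (a + (-2 + a + 4))*(V + a) = (a + (2 + a))*(V + a) = (2 + 2*a)*(V + a))
x(18, -12)*h = (2*(-12) + 2*18 + 2*18² + 2*(-12)*18)*(-5) = (-24 + 36 + 2*324 - 432)*(-5) = (-24 + 36 + 648 - 432)*(-5) = 228*(-5) = -1140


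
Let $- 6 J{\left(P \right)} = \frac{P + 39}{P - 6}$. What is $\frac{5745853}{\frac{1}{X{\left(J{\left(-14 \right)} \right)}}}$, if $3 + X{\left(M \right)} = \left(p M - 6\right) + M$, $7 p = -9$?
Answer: $- \frac{4372594133}{84} \approx -5.2055 \cdot 10^{7}$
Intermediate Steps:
$p = - \frac{9}{7}$ ($p = \frac{1}{7} \left(-9\right) = - \frac{9}{7} \approx -1.2857$)
$J{\left(P \right)} = - \frac{39 + P}{6 \left(-6 + P\right)}$ ($J{\left(P \right)} = - \frac{\left(P + 39\right) \frac{1}{P - 6}}{6} = - \frac{\left(39 + P\right) \frac{1}{-6 + P}}{6} = - \frac{\frac{1}{-6 + P} \left(39 + P\right)}{6} = - \frac{39 + P}{6 \left(-6 + P\right)}$)
$X{\left(M \right)} = -9 - \frac{2 M}{7}$ ($X{\left(M \right)} = -3 + \left(\left(- \frac{9 M}{7} - 6\right) + M\right) = -3 + \left(\left(-6 - \frac{9 M}{7}\right) + M\right) = -3 - \left(6 + \frac{2 M}{7}\right) = -9 - \frac{2 M}{7}$)
$\frac{5745853}{\frac{1}{X{\left(J{\left(-14 \right)} \right)}}} = \frac{5745853}{\frac{1}{-9 - \frac{2 \frac{-39 - -14}{6 \left(-6 - 14\right)}}{7}}} = \frac{5745853}{\frac{1}{-9 - \frac{2 \frac{-39 + 14}{6 \left(-20\right)}}{7}}} = \frac{5745853}{\frac{1}{-9 - \frac{2 \cdot \frac{1}{6} \left(- \frac{1}{20}\right) \left(-25\right)}{7}}} = \frac{5745853}{\frac{1}{-9 - \frac{5}{84}}} = \frac{5745853}{\frac{1}{- \frac{761}{84}}} = \frac{5745853}{- \frac{84}{761}} = 5745853 \left(- \frac{761}{84}\right) = - \frac{4372594133}{84}$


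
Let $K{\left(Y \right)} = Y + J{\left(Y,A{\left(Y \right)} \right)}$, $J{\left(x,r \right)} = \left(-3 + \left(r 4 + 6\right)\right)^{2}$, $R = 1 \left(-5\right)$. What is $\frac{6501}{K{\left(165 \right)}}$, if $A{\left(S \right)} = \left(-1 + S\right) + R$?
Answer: $\frac{2167}{136162} \approx 0.015915$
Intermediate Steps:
$R = -5$
$A{\left(S \right)} = -6 + S$ ($A{\left(S \right)} = \left(-1 + S\right) - 5 = -6 + S$)
$J{\left(x,r \right)} = \left(3 + 4 r\right)^{2}$ ($J{\left(x,r \right)} = \left(-3 + \left(4 r + 6\right)\right)^{2} = \left(-3 + \left(6 + 4 r\right)\right)^{2} = \left(3 + 4 r\right)^{2}$)
$K{\left(Y \right)} = Y + \left(-21 + 4 Y\right)^{2}$ ($K{\left(Y \right)} = Y + \left(3 + 4 \left(-6 + Y\right)\right)^{2} = Y + \left(3 + \left(-24 + 4 Y\right)\right)^{2} = Y + \left(-21 + 4 Y\right)^{2}$)
$\frac{6501}{K{\left(165 \right)}} = \frac{6501}{165 + \left(-21 + 4 \cdot 165\right)^{2}} = \frac{6501}{165 + \left(-21 + 660\right)^{2}} = \frac{6501}{165 + 639^{2}} = \frac{6501}{165 + 408321} = \frac{6501}{408486} = 6501 \cdot \frac{1}{408486} = \frac{2167}{136162}$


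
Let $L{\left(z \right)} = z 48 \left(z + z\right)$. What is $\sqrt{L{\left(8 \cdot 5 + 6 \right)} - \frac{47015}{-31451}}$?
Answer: $\frac{\sqrt{200936581566301}}{31451} \approx 450.71$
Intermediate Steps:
$L{\left(z \right)} = 96 z^{2}$ ($L{\left(z \right)} = 48 z 2 z = 96 z^{2}$)
$\sqrt{L{\left(8 \cdot 5 + 6 \right)} - \frac{47015}{-31451}} = \sqrt{96 \left(8 \cdot 5 + 6\right)^{2} - \frac{47015}{-31451}} = \sqrt{96 \left(40 + 6\right)^{2} - - \frac{47015}{31451}} = \sqrt{96 \cdot 46^{2} + \frac{47015}{31451}} = \sqrt{96 \cdot 2116 + \frac{47015}{31451}} = \sqrt{203136 + \frac{47015}{31451}} = \sqrt{\frac{6388877351}{31451}} = \frac{\sqrt{200936581566301}}{31451}$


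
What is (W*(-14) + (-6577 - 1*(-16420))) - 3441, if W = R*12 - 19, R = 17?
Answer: 3812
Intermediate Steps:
W = 185 (W = 17*12 - 19 = 204 - 19 = 185)
(W*(-14) + (-6577 - 1*(-16420))) - 3441 = (185*(-14) + (-6577 - 1*(-16420))) - 3441 = (-2590 + (-6577 + 16420)) - 3441 = (-2590 + 9843) - 3441 = 7253 - 3441 = 3812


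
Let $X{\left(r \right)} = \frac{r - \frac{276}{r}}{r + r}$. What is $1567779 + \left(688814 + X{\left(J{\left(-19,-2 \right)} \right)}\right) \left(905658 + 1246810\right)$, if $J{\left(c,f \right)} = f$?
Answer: $1482578476819$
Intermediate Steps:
$X{\left(r \right)} = \frac{r - \frac{276}{r}}{2 r}$
$1567779 + \left(688814 + X{\left(J{\left(-19,-2 \right)} \right)}\right) \left(905658 + 1246810\right) = 1567779 + \left(688814 + \left(\frac{1}{2} - \frac{138}{4}\right)\right) \left(905658 + 1246810\right) = 1567779 + \left(688814 + \left(\frac{1}{2} - \frac{69}{2}\right)\right) 2152468 = 1567779 + \left(688814 - 34\right) 2152468 = 1567779 + 688780 \cdot 2152468 = 1567779 + 1482576909040 = 1482578476819$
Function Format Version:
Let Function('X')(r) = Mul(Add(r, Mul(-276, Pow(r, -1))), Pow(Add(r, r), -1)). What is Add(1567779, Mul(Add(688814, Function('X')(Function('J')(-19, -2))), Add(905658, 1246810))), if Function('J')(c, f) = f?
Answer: 1482578476819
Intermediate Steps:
Function('X')(r) = Mul(Rational(1, 2), Pow(r, -1), Add(r, Mul(-276, Pow(r, -1)))) (Function('X')(r) = Mul(Add(r, Mul(-276, Pow(r, -1))), Pow(Mul(2, r), -1)) = Mul(Add(r, Mul(-276, Pow(r, -1))), Mul(Rational(1, 2), Pow(r, -1))) = Mul(Rational(1, 2), Pow(r, -1), Add(r, Mul(-276, Pow(r, -1)))))
Add(1567779, Mul(Add(688814, Function('X')(Function('J')(-19, -2))), Add(905658, 1246810))) = Add(1567779, Mul(Add(688814, Add(Rational(1, 2), Mul(-138, Pow(-2, -2)))), Add(905658, 1246810))) = Add(1567779, Mul(Add(688814, Add(Rational(1, 2), Mul(-138, Rational(1, 4)))), 2152468)) = Add(1567779, Mul(Add(688814, Add(Rational(1, 2), Rational(-69, 2))), 2152468)) = Add(1567779, Mul(Add(688814, -34), 2152468)) = Add(1567779, Mul(688780, 2152468)) = Add(1567779, 1482576909040) = 1482578476819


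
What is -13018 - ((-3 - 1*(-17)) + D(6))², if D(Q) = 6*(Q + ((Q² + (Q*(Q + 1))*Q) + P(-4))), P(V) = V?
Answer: -3089534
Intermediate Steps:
D(Q) = -24 + 6*Q + 6*Q² + 6*Q²*(1 + Q) (D(Q) = 6*(Q + ((Q² + (Q*(Q + 1))*Q) - 4)) = 6*(Q + ((Q² + (Q*(1 + Q))*Q) - 4)) = 6*(Q + ((Q² + Q²*(1 + Q)) - 4)) = 6*(Q + (-4 + Q² + Q²*(1 + Q))) = 6*(-4 + Q + Q² + Q²*(1 + Q)) = -24 + 6*Q + 6*Q² + 6*Q²*(1 + Q))
-13018 - ((-3 - 1*(-17)) + D(6))² = -13018 - ((-3 - 1*(-17)) + (-24 + 6*6 + 6*6³ + 12*6²))² = -13018 - ((-3 + 17) + (-24 + 36 + 6*216 + 12*36))² = -13018 - (14 + (-24 + 36 + 1296 + 432))² = -13018 - (14 + 1740)² = -13018 - 1*1754² = -13018 - 1*3076516 = -13018 - 3076516 = -3089534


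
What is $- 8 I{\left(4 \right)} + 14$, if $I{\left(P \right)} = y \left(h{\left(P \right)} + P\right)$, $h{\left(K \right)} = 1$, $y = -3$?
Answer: $134$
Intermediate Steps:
$I{\left(P \right)} = -3 - 3 P$ ($I{\left(P \right)} = - 3 \left(1 + P\right) = -3 - 3 P$)
$- 8 I{\left(4 \right)} + 14 = - 8 \left(-3 - 12\right) + 14 = \left(-8\right) \left(-15\right) + 14 = 120 + 14 = 134$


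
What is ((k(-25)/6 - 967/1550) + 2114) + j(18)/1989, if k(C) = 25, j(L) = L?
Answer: 1088051077/513825 ≈ 2117.6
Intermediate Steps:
((k(-25)/6 - 967/1550) + 2114) + j(18)/1989 = ((25/6 - 967/1550) + 2114) + 18/1989 = ((25*(⅙) - 967*1/1550) + 2114) + 18*(1/1989) = ((25/6 - 967/1550) + 2114) + 2/221 = (8237/2325 + 2114) + 2/221 = 4923287/2325 + 2/221 = 1088051077/513825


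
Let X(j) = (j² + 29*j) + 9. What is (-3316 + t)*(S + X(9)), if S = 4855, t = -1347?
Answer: -24275578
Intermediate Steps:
X(j) = 9 + j² + 29*j
(-3316 + t)*(S + X(9)) = (-3316 - 1347)*(4855 + (9 + 9² + 29*9)) = -4663*(4855 + (9 + 81 + 261)) = -4663*(4855 + 351) = -4663*5206 = -24275578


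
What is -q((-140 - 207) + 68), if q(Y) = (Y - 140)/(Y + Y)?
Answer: -419/558 ≈ -0.75090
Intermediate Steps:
q(Y) = (-140 + Y)/(2*Y) (q(Y) = (-140 + Y)/((2*Y)) = (-140 + Y)*(1/(2*Y)) = (-140 + Y)/(2*Y))
-q((-140 - 207) + 68) = -(-140 + ((-140 - 207) + 68))/(2*((-140 - 207) + 68)) = -(-140 + (-347 + 68))/(2*(-347 + 68)) = -(-140 - 279)/(2*(-279)) = -(-1)*(-419)/(2*279) = -1*419/558 = -419/558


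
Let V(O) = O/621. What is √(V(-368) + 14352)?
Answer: 4*√72654/9 ≈ 119.80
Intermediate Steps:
V(O) = O/621 (V(O) = O*(1/621) = O/621)
√(V(-368) + 14352) = √((1/621)*(-368) + 14352) = √(-16/27 + 14352) = √(387488/27) = 4*√72654/9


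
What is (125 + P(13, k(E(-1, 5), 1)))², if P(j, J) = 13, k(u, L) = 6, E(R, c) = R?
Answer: 19044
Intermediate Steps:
(125 + P(13, k(E(-1, 5), 1)))² = (125 + 13)² = 138² = 19044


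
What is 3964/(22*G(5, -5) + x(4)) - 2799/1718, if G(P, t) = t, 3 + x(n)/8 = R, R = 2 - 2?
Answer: -3592609/115106 ≈ -31.211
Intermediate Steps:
R = 0
x(n) = -24 (x(n) = -24 + 8*0 = -24 + 0 = -24)
3964/(22*G(5, -5) + x(4)) - 2799/1718 = 3964/(22*(-5) - 24) - 2799/1718 = 3964/(-110 - 24) - 2799*1/1718 = 3964/(-134) - 2799/1718 = 3964*(-1/134) - 2799/1718 = -1982/67 - 2799/1718 = -3592609/115106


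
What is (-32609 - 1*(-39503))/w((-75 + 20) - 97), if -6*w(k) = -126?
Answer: 2298/7 ≈ 328.29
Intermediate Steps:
w(k) = 21 (w(k) = -1/6*(-126) = 21)
(-32609 - 1*(-39503))/w((-75 + 20) - 97) = (-32609 - 1*(-39503))/21 = (-32609 + 39503)*(1/21) = 6894*(1/21) = 2298/7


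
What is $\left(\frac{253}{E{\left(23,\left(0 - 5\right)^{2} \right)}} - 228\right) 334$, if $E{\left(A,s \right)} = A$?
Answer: $-72478$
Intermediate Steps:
$\left(\frac{253}{E{\left(23,\left(0 - 5\right)^{2} \right)}} - 228\right) 334 = \left(\frac{253}{23} - 228\right) 334 = \left(253 \cdot \frac{1}{23} - 228\right) 334 = \left(11 - 228\right) 334 = \left(-217\right) 334 = -72478$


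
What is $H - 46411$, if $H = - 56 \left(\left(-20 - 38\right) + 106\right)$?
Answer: $-49099$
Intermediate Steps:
$H = -2688$ ($H = - 56 \left(-58 + 106\right) = \left(-56\right) 48 = -2688$)
$H - 46411 = -2688 - 46411 = -49099$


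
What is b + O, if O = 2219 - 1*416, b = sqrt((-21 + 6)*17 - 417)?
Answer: 1803 + 4*I*sqrt(42) ≈ 1803.0 + 25.923*I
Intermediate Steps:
b = 4*I*sqrt(42) (b = sqrt(-15*17 - 417) = sqrt(-255 - 417) = sqrt(-672) = 4*I*sqrt(42) ≈ 25.923*I)
O = 1803 (O = 2219 - 416 = 1803)
b + O = 4*I*sqrt(42) + 1803 = 1803 + 4*I*sqrt(42)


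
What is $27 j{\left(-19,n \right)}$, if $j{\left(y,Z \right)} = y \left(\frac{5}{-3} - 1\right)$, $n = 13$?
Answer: $1368$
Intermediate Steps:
$j{\left(y,Z \right)} = - \frac{8 y}{3}$ ($j{\left(y,Z \right)} = y \left(5 \left(- \frac{1}{3}\right) - 1\right) = y \left(- \frac{5}{3} - 1\right) = y \left(- \frac{8}{3}\right) = - \frac{8 y}{3}$)
$27 j{\left(-19,n \right)} = 27 \left(\left(- \frac{8}{3}\right) \left(-19\right)\right) = 27 \cdot \frac{152}{3} = 1368$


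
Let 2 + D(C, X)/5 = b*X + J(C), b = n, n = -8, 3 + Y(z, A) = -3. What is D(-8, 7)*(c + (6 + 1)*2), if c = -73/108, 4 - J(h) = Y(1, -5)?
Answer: -28780/9 ≈ -3197.8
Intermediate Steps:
Y(z, A) = -6 (Y(z, A) = -3 - 3 = -6)
J(h) = 10 (J(h) = 4 - 1*(-6) = 4 + 6 = 10)
b = -8
D(C, X) = 40 - 40*X (D(C, X) = -10 + 5*(-8*X + 10) = -10 + 5*(10 - 8*X) = -10 + (50 - 40*X) = 40 - 40*X)
c = -73/108 (c = -73*1/108 = -73/108 ≈ -0.67593)
D(-8, 7)*(c + (6 + 1)*2) = (40 - 40*7)*(-73/108 + (6 + 1)*2) = (40 - 280)*(-73/108 + 7*2) = -240*(-73/108 + 14) = -240*1439/108 = -28780/9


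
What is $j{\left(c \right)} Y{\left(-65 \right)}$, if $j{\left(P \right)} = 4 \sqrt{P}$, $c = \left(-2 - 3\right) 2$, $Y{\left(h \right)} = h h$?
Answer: $16900 i \sqrt{10} \approx 53443.0 i$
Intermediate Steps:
$Y{\left(h \right)} = h^{2}$
$c = -10$ ($c = \left(-5\right) 2 = -10$)
$j{\left(c \right)} Y{\left(-65 \right)} = 4 \sqrt{-10} \left(-65\right)^{2} = 4 i \sqrt{10} \cdot 4225 = 16900 i \sqrt{10}$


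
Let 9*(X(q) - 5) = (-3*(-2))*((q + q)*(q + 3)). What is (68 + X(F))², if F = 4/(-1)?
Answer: 55225/9 ≈ 6136.1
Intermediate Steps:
F = -4 (F = 4*(-1) = -4)
X(q) = 5 + 4*q*(3 + q)/3 (X(q) = 5 + ((-3*(-2))*((q + q)*(q + 3)))/9 = 5 + (6*((2*q)*(3 + q)))/9 = 5 + (6*(2*q*(3 + q)))/9 = 5 + (12*q*(3 + q))/9 = 5 + 4*q*(3 + q)/3)
(68 + X(F))² = (68 + (5 + 4*(-4) + (4/3)*(-4)²))² = (68 + (5 - 16 + (4/3)*16))² = (68 + (5 - 16 + 64/3))² = (68 + 31/3)² = (235/3)² = 55225/9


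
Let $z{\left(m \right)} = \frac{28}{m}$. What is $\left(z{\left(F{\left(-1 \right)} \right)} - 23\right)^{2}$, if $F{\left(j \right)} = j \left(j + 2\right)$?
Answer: $2601$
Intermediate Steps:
$F{\left(j \right)} = j \left(2 + j\right)$
$\left(z{\left(F{\left(-1 \right)} \right)} - 23\right)^{2} = \left(\frac{28}{\left(-1\right) \left(2 - 1\right)} - 23\right)^{2} = \left(\frac{28}{\left(-1\right) 1} - 23\right)^{2} = \left(\frac{28}{-1} - 23\right)^{2} = \left(28 \left(-1\right) - 23\right)^{2} = \left(-28 - 23\right)^{2} = \left(-51\right)^{2} = 2601$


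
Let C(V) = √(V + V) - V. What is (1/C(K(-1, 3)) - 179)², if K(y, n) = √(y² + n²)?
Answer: (-1 - 179*√10 + 179*2^(¾)*5^(¼))²/(-√10 + 2^(¾)*5^(¼))² ≈ 32596.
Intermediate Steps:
K(y, n) = √(n² + y²)
C(V) = -V + √2*√V (C(V) = √(2*V) - V = √2*√V - V = -V + √2*√V)
(1/C(K(-1, 3)) - 179)² = (1/(-√(3² + (-1)²) + √2*√(√(3² + (-1)²))) - 179)² = (1/(-√(9 + 1) + √2*√(√(9 + 1))) - 179)² = (1/(-√10 + √2*√(√10)) - 179)² = (1/(-√10 + √2*10^(¼)) - 179)² = (1/(-√10 + 2^(¾)*5^(¼)) - 179)² = (-179 + 1/(-√10 + 2^(¾)*5^(¼)))²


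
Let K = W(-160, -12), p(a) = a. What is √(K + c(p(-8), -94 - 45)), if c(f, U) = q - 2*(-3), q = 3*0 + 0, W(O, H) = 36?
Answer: √42 ≈ 6.4807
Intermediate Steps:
q = 0 (q = 0 + 0 = 0)
K = 36
c(f, U) = 6 (c(f, U) = 0 - 2*(-3) = 0 + 6 = 6)
√(K + c(p(-8), -94 - 45)) = √(36 + 6) = √42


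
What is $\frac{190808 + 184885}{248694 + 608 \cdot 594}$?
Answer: $\frac{125231}{203282} \approx 0.61605$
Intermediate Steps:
$\frac{190808 + 184885}{248694 + 608 \cdot 594} = \frac{375693}{248694 + 361152} = \frac{375693}{609846} = 375693 \cdot \frac{1}{609846} = \frac{125231}{203282}$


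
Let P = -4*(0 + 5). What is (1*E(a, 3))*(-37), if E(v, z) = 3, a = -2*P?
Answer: -111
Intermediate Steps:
P = -20 (P = -4*5 = -20)
a = 40 (a = -2*(-20) = 40)
(1*E(a, 3))*(-37) = (1*3)*(-37) = 3*(-37) = -111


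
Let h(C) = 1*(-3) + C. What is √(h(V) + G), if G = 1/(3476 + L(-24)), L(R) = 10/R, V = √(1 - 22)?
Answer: √(-5217921063 + 1739473849*I*√21)/41707 ≈ 1.113 + 2.0587*I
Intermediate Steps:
V = I*√21 (V = √(-21) = I*√21 ≈ 4.5826*I)
h(C) = -3 + C
G = 12/41707 (G = 1/(3476 + 10/(-24)) = 1/(3476 + 10*(-1/24)) = 1/(3476 - 5/12) = 1/(41707/12) = 12/41707 ≈ 0.00028772)
√(h(V) + G) = √((-3 + I*√21) + 12/41707) = √(-125109/41707 + I*√21)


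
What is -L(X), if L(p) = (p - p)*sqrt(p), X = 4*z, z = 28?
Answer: 0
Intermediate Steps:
X = 112 (X = 4*28 = 112)
L(p) = 0 (L(p) = 0*sqrt(p) = 0)
-L(X) = -1*0 = 0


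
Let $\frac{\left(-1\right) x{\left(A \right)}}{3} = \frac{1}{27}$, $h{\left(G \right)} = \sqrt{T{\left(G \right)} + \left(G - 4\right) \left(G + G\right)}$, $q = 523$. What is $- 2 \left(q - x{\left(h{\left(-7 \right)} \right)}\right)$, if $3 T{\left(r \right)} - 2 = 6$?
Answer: $- \frac{9416}{9} \approx -1046.2$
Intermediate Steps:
$T{\left(r \right)} = \frac{8}{3}$ ($T{\left(r \right)} = \frac{2}{3} + \frac{1}{3} \cdot 6 = \frac{2}{3} + 2 = \frac{8}{3}$)
$h{\left(G \right)} = \sqrt{\frac{8}{3} + 2 G \left(-4 + G\right)}$ ($h{\left(G \right)} = \sqrt{\frac{8}{3} + \left(G - 4\right) \left(G + G\right)} = \sqrt{\frac{8}{3} + \left(-4 + G\right) 2 G} = \sqrt{\frac{8}{3} + 2 G \left(-4 + G\right)}$)
$x{\left(A \right)} = - \frac{1}{9}$ ($x{\left(A \right)} = - \frac{3}{27} = \left(-3\right) \frac{1}{27} = - \frac{1}{9}$)
$- 2 \left(q - x{\left(h{\left(-7 \right)} \right)}\right) = - 2 \left(523 - - \frac{1}{9}\right) = - 2 \left(523 + \frac{1}{9}\right) = \left(-2\right) \frac{4708}{9} = - \frac{9416}{9}$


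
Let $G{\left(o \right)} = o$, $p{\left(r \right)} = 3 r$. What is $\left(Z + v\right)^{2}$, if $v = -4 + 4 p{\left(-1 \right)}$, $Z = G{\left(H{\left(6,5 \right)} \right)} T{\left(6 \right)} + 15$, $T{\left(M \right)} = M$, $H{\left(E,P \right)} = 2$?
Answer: $121$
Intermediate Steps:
$Z = 27$ ($Z = 2 \cdot 6 + 15 = 12 + 15 = 27$)
$v = -16$ ($v = -4 + 4 \cdot 3 \left(-1\right) = -4 + 4 \left(-3\right) = -4 - 12 = -16$)
$\left(Z + v\right)^{2} = \left(27 - 16\right)^{2} = 11^{2} = 121$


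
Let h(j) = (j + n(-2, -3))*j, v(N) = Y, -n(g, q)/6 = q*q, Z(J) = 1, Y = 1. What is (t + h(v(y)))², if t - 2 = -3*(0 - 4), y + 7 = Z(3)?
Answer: 1521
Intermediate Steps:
n(g, q) = -6*q² (n(g, q) = -6*q*q = -6*q²)
y = -6 (y = -7 + 1 = -6)
v(N) = 1
h(j) = j*(-54 + j) (h(j) = (j - 6*(-3)²)*j = (j - 6*9)*j = (j - 54)*j = (-54 + j)*j = j*(-54 + j))
t = 14 (t = 2 - 3*(0 - 4) = 2 - 3*(-4) = 2 + 12 = 14)
(t + h(v(y)))² = (14 + 1*(-54 + 1))² = (14 + 1*(-53))² = (14 - 53)² = (-39)² = 1521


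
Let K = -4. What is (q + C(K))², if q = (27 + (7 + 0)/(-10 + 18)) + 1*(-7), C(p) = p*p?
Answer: 87025/64 ≈ 1359.8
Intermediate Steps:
C(p) = p²
q = 167/8 (q = (27 + 7/8) - 7 = 223/8 - 7 = 167/8 ≈ 20.875)
(q + C(K))² = (167/8 + (-4)²)² = (167/8 + 16)² = (295/8)² = 87025/64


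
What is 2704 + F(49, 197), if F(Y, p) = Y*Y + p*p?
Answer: 43914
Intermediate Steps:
F(Y, p) = Y**2 + p**2
2704 + F(49, 197) = 2704 + (49**2 + 197**2) = 2704 + (2401 + 38809) = 2704 + 41210 = 43914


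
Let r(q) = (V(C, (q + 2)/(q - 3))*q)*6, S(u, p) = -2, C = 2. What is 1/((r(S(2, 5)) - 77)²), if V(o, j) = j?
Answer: 1/5929 ≈ 0.00016866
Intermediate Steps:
r(q) = 6*q*(2 + q)/(-3 + q) (r(q) = (((q + 2)/(q - 3))*q)*6 = (((2 + q)/(-3 + q))*q)*6 = (q*(2 + q)/(-3 + q))*6 = 6*q*(2 + q)/(-3 + q))
1/((r(S(2, 5)) - 77)²) = 1/((6*(-2)*(2 - 2)/(-3 - 2) - 77)²) = 1/((6*(-2)*0/(-5) - 77)²) = 1/((6*(-2)*(-⅕)*0 - 77)²) = 1/((0 - 77)²) = 1/((-77)²) = 1/5929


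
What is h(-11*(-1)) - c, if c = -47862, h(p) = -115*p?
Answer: 46597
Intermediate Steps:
h(-11*(-1)) - c = -(-1265)*(-1) - 1*(-47862) = -115*11 + 47862 = -1265 + 47862 = 46597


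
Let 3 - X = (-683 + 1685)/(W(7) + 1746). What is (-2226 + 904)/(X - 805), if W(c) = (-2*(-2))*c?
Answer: 1172614/711875 ≈ 1.6472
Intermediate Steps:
W(c) = 4*c
X = 2160/887 (X = 3 - (-683 + 1685)/(4*7 + 1746) = 3 - 1002/(28 + 1746) = 3 - 1002/1774 = 3 - 1*501/887 = 3 - 501/887 = 2160/887 ≈ 2.4352)
(-2226 + 904)/(X - 805) = (-2226 + 904)/(2160/887 - 805) = -1322/(-711875/887) = -1322*(-887/711875) = 1172614/711875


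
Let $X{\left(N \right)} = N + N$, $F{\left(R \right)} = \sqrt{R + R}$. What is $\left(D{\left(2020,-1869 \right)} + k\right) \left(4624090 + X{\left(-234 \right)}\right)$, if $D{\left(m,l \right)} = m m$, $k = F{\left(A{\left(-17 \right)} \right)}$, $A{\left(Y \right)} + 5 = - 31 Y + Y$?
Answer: $18866227208800 + 4623622 \sqrt{1010} \approx 1.8866 \cdot 10^{13}$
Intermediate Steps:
$A{\left(Y \right)} = -5 - 30 Y$ ($A{\left(Y \right)} = -5 + \left(- 31 Y + Y\right) = -5 - 30 Y$)
$F{\left(R \right)} = \sqrt{2} \sqrt{R}$ ($F{\left(R \right)} = \sqrt{2 R} = \sqrt{2} \sqrt{R}$)
$k = \sqrt{1010}$ ($k = \sqrt{2} \sqrt{-5 - -510} = \sqrt{2} \sqrt{-5 + 510} = \sqrt{2} \sqrt{505} = \sqrt{1010} \approx 31.78$)
$D{\left(m,l \right)} = m^{2}$
$X{\left(N \right)} = 2 N$
$\left(D{\left(2020,-1869 \right)} + k\right) \left(4624090 + X{\left(-234 \right)}\right) = \left(2020^{2} + \sqrt{1010}\right) \left(4624090 + 2 \left(-234\right)\right) = \left(4080400 + \sqrt{1010}\right) \left(4624090 - 468\right) = \left(4080400 + \sqrt{1010}\right) 4623622 = 18866227208800 + 4623622 \sqrt{1010}$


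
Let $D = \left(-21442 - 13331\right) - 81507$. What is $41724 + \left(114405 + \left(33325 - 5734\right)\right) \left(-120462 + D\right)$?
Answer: $-33616375308$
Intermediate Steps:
$D = -116280$ ($D = -34773 - 81507 = -116280$)
$41724 + \left(114405 + \left(33325 - 5734\right)\right) \left(-120462 + D\right) = 41724 + \left(114405 + \left(33325 - 5734\right)\right) \left(-120462 - 116280\right) = 41724 + \left(114405 + 27591\right) \left(-236742\right) = 41724 + 141996 \left(-236742\right) = 41724 - 33616417032 = -33616375308$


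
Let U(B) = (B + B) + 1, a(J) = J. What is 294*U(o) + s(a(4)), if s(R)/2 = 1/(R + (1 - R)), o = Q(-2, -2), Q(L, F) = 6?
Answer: 3824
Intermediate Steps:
o = 6
U(B) = 1 + 2*B (U(B) = 2*B + 1 = 1 + 2*B)
s(R) = 2 (s(R) = 2/(R + (1 - R)) = 2/1 = 2*1 = 2)
294*U(o) + s(a(4)) = 294*(1 + 2*6) + 2 = 294*(1 + 12) + 2 = 294*13 + 2 = 3822 + 2 = 3824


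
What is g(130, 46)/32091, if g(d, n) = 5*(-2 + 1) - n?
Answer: -17/10697 ≈ -0.0015892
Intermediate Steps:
g(d, n) = -5 - n (g(d, n) = 5*(-1) - n = -5 - n)
g(130, 46)/32091 = (-5 - 1*46)/32091 = (-5 - 46)*(1/32091) = -51*1/32091 = -17/10697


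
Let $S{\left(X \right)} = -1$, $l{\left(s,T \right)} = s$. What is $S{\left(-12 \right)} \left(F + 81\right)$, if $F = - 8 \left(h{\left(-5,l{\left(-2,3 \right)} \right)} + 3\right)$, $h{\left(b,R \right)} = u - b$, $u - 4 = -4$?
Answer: $-17$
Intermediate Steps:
$u = 0$ ($u = 4 - 4 = 0$)
$h{\left(b,R \right)} = - b$ ($h{\left(b,R \right)} = 0 - b = - b$)
$F = -64$ ($F = - 8 \left(\left(-1\right) \left(-5\right) + 3\right) = - 8 \left(5 + 3\right) = \left(-8\right) 8 = -64$)
$S{\left(-12 \right)} \left(F + 81\right) = - (-64 + 81) = \left(-1\right) 17 = -17$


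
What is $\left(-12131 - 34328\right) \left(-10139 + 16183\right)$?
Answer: $-280798196$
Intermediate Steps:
$\left(-12131 - 34328\right) \left(-10139 + 16183\right) = \left(-46459\right) 6044 = -280798196$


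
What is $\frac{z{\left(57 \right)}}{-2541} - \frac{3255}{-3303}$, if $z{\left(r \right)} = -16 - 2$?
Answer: $\frac{925601}{932547} \approx 0.99255$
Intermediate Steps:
$z{\left(r \right)} = -18$ ($z{\left(r \right)} = -16 - 2 = -18$)
$\frac{z{\left(57 \right)}}{-2541} - \frac{3255}{-3303} = - \frac{18}{-2541} - \frac{3255}{-3303} = \left(-18\right) \left(- \frac{1}{2541}\right) - - \frac{1085}{1101} = \frac{6}{847} + \frac{1085}{1101} = \frac{925601}{932547}$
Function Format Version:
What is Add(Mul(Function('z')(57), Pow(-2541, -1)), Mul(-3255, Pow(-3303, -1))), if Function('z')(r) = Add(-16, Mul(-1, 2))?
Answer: Rational(925601, 932547) ≈ 0.99255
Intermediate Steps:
Function('z')(r) = -18 (Function('z')(r) = Add(-16, -2) = -18)
Add(Mul(Function('z')(57), Pow(-2541, -1)), Mul(-3255, Pow(-3303, -1))) = Add(Mul(-18, Pow(-2541, -1)), Mul(-3255, Pow(-3303, -1))) = Add(Mul(-18, Rational(-1, 2541)), Mul(-3255, Rational(-1, 3303))) = Add(Rational(6, 847), Rational(1085, 1101)) = Rational(925601, 932547)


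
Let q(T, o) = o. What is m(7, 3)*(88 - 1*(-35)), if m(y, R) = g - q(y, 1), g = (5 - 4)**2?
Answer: 0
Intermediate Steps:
g = 1 (g = 1**2 = 1)
m(y, R) = 0 (m(y, R) = 1 - 1*1 = 1 - 1 = 0)
m(7, 3)*(88 - 1*(-35)) = 0*(88 - 1*(-35)) = 0*(88 + 35) = 0*123 = 0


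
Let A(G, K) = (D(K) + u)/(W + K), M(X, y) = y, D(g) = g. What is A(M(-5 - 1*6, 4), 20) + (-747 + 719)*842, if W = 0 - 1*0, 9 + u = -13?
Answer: -235761/10 ≈ -23576.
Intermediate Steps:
u = -22 (u = -9 - 13 = -22)
W = 0 (W = 0 + 0 = 0)
A(G, K) = (-22 + K)/K (A(G, K) = (K - 22)/(0 + K) = (-22 + K)/K)
A(M(-5 - 1*6, 4), 20) + (-747 + 719)*842 = (-22 + 20)/20 + (-747 + 719)*842 = (1/20)*(-2) - 28*842 = -⅒ - 23576 = -235761/10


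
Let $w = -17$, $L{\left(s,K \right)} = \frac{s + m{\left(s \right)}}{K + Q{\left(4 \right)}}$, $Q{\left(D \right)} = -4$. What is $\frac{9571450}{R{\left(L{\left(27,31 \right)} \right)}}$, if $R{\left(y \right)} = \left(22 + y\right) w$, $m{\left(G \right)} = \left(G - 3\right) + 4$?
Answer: $- \frac{258429150}{11033} \approx -23423.0$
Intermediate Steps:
$m{\left(G \right)} = 1 + G$ ($m{\left(G \right)} = \left(-3 + G\right) + 4 = 1 + G$)
$L{\left(s,K \right)} = \frac{1 + 2 s}{-4 + K}$ ($L{\left(s,K \right)} = \frac{s + \left(1 + s\right)}{K - 4} = \frac{1 + 2 s}{-4 + K}$)
$R{\left(y \right)} = -374 - 17 y$ ($R{\left(y \right)} = \left(22 + y\right) \left(-17\right) = -374 - 17 y$)
$\frac{9571450}{R{\left(L{\left(27,31 \right)} \right)}} = \frac{9571450}{-374 - 17 \frac{1 + 2 \cdot 27}{-4 + 31}} = \frac{9571450}{-374 - 17 \frac{1 + 54}{27}} = \frac{9571450}{-374 - 17 \cdot \frac{1}{27} \cdot 55} = \frac{9571450}{-374 - \frac{935}{27}} = \frac{9571450}{- \frac{11033}{27}} = 9571450 \left(- \frac{27}{11033}\right) = - \frac{258429150}{11033}$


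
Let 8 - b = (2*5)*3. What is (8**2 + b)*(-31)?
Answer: -1302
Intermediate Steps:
b = -22 (b = 8 - 2*5*3 = 8 - 10*3 = 8 - 1*30 = 8 - 30 = -22)
(8**2 + b)*(-31) = (8**2 - 22)*(-31) = (64 - 22)*(-31) = 42*(-31) = -1302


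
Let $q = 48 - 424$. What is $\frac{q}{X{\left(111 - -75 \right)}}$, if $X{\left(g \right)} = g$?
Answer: $- \frac{188}{93} \approx -2.0215$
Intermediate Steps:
$q = -376$ ($q = 48 - 424 = -376$)
$\frac{q}{X{\left(111 - -75 \right)}} = - \frac{376}{111 - -75} = - \frac{376}{111 + 75} = - \frac{376}{186} = \left(-376\right) \frac{1}{186} = - \frac{188}{93}$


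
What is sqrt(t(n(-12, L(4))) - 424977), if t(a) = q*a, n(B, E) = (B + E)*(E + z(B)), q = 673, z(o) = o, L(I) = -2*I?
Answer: I*sqrt(155777) ≈ 394.69*I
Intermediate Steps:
n(B, E) = (B + E)**2 (n(B, E) = (B + E)*(E + B) = (B + E)*(B + E) = (B + E)**2)
t(a) = 673*a
sqrt(t(n(-12, L(4))) - 424977) = sqrt(673*((-12)**2 + (-2*4)**2 + 2*(-12)*(-2*4)) - 424977) = sqrt(673*(144 + (-8)**2 + 2*(-12)*(-8)) - 424977) = sqrt(673*(144 + 64 + 192) - 424977) = sqrt(673*400 - 424977) = sqrt(269200 - 424977) = sqrt(-155777) = I*sqrt(155777)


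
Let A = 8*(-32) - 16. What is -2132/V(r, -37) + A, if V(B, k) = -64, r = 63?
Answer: -3819/16 ≈ -238.69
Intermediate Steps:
A = -272 (A = -256 - 16 = -272)
-2132/V(r, -37) + A = -2132/(-64) - 272 = -2132*(-1/64) - 272 = 533/16 - 272 = -3819/16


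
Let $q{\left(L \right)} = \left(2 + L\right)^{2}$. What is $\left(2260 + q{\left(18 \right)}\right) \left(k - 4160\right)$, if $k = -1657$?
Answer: $-15473220$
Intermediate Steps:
$\left(2260 + q{\left(18 \right)}\right) \left(k - 4160\right) = \left(2260 + \left(2 + 18\right)^{2}\right) \left(-1657 - 4160\right) = \left(2260 + 20^{2}\right) \left(-5817\right) = \left(2260 + 400\right) \left(-5817\right) = 2660 \left(-5817\right) = -15473220$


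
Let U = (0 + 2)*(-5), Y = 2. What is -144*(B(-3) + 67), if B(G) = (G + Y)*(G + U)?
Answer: -11520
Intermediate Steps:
U = -10 (U = 2*(-5) = -10)
B(G) = (-10 + G)*(2 + G) (B(G) = (G + 2)*(G - 10) = (2 + G)*(-10 + G) = (-10 + G)*(2 + G))
-144*(B(-3) + 67) = -144*((-20 + (-3)**2 - 8*(-3)) + 67) = -144*((-20 + 9 + 24) + 67) = -144*(13 + 67) = -144*80 = -11520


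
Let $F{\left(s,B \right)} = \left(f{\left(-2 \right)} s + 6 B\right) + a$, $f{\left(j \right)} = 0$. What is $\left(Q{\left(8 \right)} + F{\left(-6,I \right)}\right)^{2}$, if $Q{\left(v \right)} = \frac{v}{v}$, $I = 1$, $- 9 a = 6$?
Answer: $\frac{361}{9} \approx 40.111$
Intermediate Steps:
$a = - \frac{2}{3}$ ($a = \left(- \frac{1}{9}\right) 6 = - \frac{2}{3} \approx -0.66667$)
$F{\left(s,B \right)} = - \frac{2}{3} + 6 B$ ($F{\left(s,B \right)} = \left(0 s + 6 B\right) - \frac{2}{3} = \left(0 + 6 B\right) - \frac{2}{3} = 6 B - \frac{2}{3} = - \frac{2}{3} + 6 B$)
$Q{\left(v \right)} = 1$
$\left(Q{\left(8 \right)} + F{\left(-6,I \right)}\right)^{2} = \left(1 + \left(- \frac{2}{3} + 6 \cdot 1\right)\right)^{2} = \left(1 + \left(- \frac{2}{3} + 6\right)\right)^{2} = \left(1 + \frac{16}{3}\right)^{2} = \left(\frac{19}{3}\right)^{2} = \frac{361}{9}$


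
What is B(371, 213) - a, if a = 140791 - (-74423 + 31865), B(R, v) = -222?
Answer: -183571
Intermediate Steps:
a = 183349 (a = 140791 - 1*(-42558) = 140791 + 42558 = 183349)
B(371, 213) - a = -222 - 1*183349 = -222 - 183349 = -183571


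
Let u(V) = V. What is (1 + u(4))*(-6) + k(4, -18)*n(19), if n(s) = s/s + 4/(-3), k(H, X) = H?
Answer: -94/3 ≈ -31.333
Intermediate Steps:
n(s) = -1/3 (n(s) = 1 + 4*(-1/3) = 1 - 4/3 = -1/3)
(1 + u(4))*(-6) + k(4, -18)*n(19) = (1 + 4)*(-6) + 4*(-1/3) = 5*(-6) - 4/3 = -30 - 4/3 = -94/3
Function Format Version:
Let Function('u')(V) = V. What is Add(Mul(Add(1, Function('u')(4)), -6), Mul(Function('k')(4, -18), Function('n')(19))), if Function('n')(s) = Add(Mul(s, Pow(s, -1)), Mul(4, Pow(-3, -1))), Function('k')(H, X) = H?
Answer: Rational(-94, 3) ≈ -31.333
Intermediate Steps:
Function('n')(s) = Rational(-1, 3) (Function('n')(s) = Add(1, Mul(4, Rational(-1, 3))) = Add(1, Rational(-4, 3)) = Rational(-1, 3))
Add(Mul(Add(1, Function('u')(4)), -6), Mul(Function('k')(4, -18), Function('n')(19))) = Add(Mul(Add(1, 4), -6), Mul(4, Rational(-1, 3))) = Add(Mul(5, -6), Rational(-4, 3)) = Add(-30, Rational(-4, 3)) = Rational(-94, 3)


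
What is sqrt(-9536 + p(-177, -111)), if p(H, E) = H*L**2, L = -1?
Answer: I*sqrt(9713) ≈ 98.555*I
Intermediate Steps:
p(H, E) = H (p(H, E) = H*(-1)**2 = H*1 = H)
sqrt(-9536 + p(-177, -111)) = sqrt(-9536 - 177) = sqrt(-9713) = I*sqrt(9713)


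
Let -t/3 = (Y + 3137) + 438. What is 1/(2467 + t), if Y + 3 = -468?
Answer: -1/6845 ≈ -0.00014609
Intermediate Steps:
Y = -471 (Y = -3 - 468 = -471)
t = -9312 (t = -3*((-471 + 3137) + 438) = -3*(2666 + 438) = -3*3104 = -9312)
1/(2467 + t) = 1/(2467 - 9312) = 1/(-6845) = -1/6845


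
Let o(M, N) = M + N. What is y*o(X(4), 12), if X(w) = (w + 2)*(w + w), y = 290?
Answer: 17400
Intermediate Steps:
X(w) = 2*w*(2 + w) (X(w) = (2 + w)*(2*w) = 2*w*(2 + w))
y*o(X(4), 12) = 290*(2*4*(2 + 4) + 12) = 290*(2*4*6 + 12) = 290*(48 + 12) = 290*60 = 17400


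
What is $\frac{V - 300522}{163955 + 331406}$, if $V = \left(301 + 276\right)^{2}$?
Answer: $\frac{32407}{495361} \approx 0.065421$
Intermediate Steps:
$V = 332929$ ($V = 577^{2} = 332929$)
$\frac{V - 300522}{163955 + 331406} = \frac{332929 - 300522}{163955 + 331406} = \frac{32407}{495361}$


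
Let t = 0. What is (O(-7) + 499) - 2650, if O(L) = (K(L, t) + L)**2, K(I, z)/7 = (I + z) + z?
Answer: 985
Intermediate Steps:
K(I, z) = 7*I + 14*z (K(I, z) = 7*((I + z) + z) = 7*(I + 2*z) = 7*I + 14*z)
O(L) = 64*L**2 (O(L) = ((7*L + 14*0) + L)**2 = ((7*L + 0) + L)**2 = (7*L + L)**2 = (8*L)**2 = 64*L**2)
(O(-7) + 499) - 2650 = (64*(-7)**2 + 499) - 2650 = (64*49 + 499) - 2650 = (3136 + 499) - 2650 = 3635 - 2650 = 985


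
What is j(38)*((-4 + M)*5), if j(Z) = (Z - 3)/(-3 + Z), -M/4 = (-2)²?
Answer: -100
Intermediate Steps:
M = -16 (M = -4*(-2)² = -4*4 = -16)
j(Z) = 1 (j(Z) = (-3 + Z)/(-3 + Z) = 1)
j(38)*((-4 + M)*5) = 1*((-4 - 16)*5) = 1*(-20*5) = 1*(-100) = -100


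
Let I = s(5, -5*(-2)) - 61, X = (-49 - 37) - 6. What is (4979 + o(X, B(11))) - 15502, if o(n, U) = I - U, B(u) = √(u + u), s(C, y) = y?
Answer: -10574 - √22 ≈ -10579.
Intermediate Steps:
X = -92 (X = -86 - 6 = -92)
I = -51 (I = -5*(-2) - 61 = 10 - 61 = -51)
B(u) = √2*√u (B(u) = √(2*u) = √2*√u)
o(n, U) = -51 - U
(4979 + o(X, B(11))) - 15502 = (4979 + (-51 - √2*√11)) - 15502 = (4979 + (-51 - √22)) - 15502 = (4928 - √22) - 15502 = -10574 - √22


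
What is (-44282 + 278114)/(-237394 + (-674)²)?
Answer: 38972/36147 ≈ 1.0782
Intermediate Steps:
(-44282 + 278114)/(-237394 + (-674)²) = 233832/(-237394 + 454276) = 233832/216882 = 233832*(1/216882) = 38972/36147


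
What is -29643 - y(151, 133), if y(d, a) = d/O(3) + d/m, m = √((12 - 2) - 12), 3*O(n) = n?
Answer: -29794 + 151*I*√2/2 ≈ -29794.0 + 106.77*I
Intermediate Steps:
O(n) = n/3
m = I*√2 (m = √(10 - 12) = √(-2) = I*√2 ≈ 1.4142*I)
y(d, a) = d - I*d*√2/2 (y(d, a) = d/(((⅓)*3)) + d/((I*√2)) = d/1 + d*(-I*√2/2) = d*1 - I*d*√2/2 = d - I*d*√2/2)
-29643 - y(151, 133) = -29643 - 151*(2 - I*√2)/2 = -29643 - (151 - 151*I*√2/2) = -29643 + (-151 + 151*I*√2/2) = -29794 + 151*I*√2/2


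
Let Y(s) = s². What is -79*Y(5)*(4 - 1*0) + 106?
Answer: -7794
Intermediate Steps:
-79*Y(5)*(4 - 1*0) + 106 = -79*5²*(4 - 1*0) + 106 = -1975*(4 + 0) + 106 = -1975*4 + 106 = -79*100 + 106 = -7900 + 106 = -7794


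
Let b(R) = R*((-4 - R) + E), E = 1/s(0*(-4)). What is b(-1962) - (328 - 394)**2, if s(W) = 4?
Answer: -7692885/2 ≈ -3.8464e+6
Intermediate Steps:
E = 1/4 ≈ 0.25000
b(R) = R*(-15/4 - R) (b(R) = R*((-4 - R) + 1/4) = R*(-15/4 - R))
b(-1962) - (328 - 394)**2 = -1/4*(-1962)*(15 + 4*(-1962)) - (328 - 394)**2 = -1/4*(-1962)*(15 - 7848) - 1*(-66)**2 = -1/4*(-1962)*(-7833) - 1*4356 = -7684173/2 - 4356 = -7692885/2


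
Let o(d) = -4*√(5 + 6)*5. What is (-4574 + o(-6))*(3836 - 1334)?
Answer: -11444148 - 50040*√11 ≈ -1.1610e+7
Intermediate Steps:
o(d) = -20*√11 (o(d) = -4*√11*5 = -20*√11)
(-4574 + o(-6))*(3836 - 1334) = (-4574 - 20*√11)*(3836 - 1334) = (-4574 - 20*√11)*2502 = -11444148 - 50040*√11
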